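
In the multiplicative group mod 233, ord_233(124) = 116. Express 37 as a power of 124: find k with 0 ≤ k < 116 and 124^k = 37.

Baby-step giant-step with m = ceil(sqrt(116)) = 11.
Baby table (124^j mod 233 for j=0..10):
  0:1  1:124  2:231  3:218  4:4  5:30  6:225  7:173
  8:16  9:120  10:201
Giant step factor: 124^(-11) ≡ 133 (mod 233).
Scan 37·133^i mod 233 for i = 0, 1, …:
  i=0: 37   i=1: 28   i=2: 229   i=3: 167
  i=4: 76   i=5: 89   i=6: 187   i=7: 173
Match at i=7, j=7: k = 7·11 + 7 = 84.

84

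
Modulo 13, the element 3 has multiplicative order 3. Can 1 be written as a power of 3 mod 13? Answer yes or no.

⟨3⟩ has order 3; its elements mod 13 are {1, 3, 9}.
1 is in this set.

yes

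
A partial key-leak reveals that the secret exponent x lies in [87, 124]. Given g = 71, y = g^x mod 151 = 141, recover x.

Compute 71^87 mod 151 = 53, then multiply by 71 repeatedly:
  71^87=53  71^88=139  71^89=54  71^90=59  71^91=112
  71^92=100  71^93=3  71^94=62  71^95=23  71^96=123
  71^97=126  71^98=37  71^99=60  71^100=32  71^101=7
  71^102=44  71^103=104  71^104=136  71^105=143  71^106=36
  71^107=140  71^108=125  71^109=117  71^110=2  71^111=142
  71^112=116  71^113=82  71^114=84  71^115=75  71^116=40
  71^117=122  71^118=55  71^119=130  71^120=19  71^121=141
Found 141 at exponent 121.

121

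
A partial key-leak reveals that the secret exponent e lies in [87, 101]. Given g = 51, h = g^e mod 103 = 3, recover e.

93

Compute 51^87 mod 103 = 89, then multiply by 51 repeatedly:
  51^87=89  51^88=7  51^89=48  51^90=79  51^91=12
  51^92=97  51^93=3
Found 3 at exponent 93.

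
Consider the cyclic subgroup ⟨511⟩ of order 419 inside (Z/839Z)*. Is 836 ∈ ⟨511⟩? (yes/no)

no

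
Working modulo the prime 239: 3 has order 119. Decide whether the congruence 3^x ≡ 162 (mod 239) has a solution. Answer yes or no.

yes

162 ∈ ⟨3⟩ iff 162^119 ≡ 1 (mod 239), since |⟨3⟩| = 119.
162^119 mod 239 = 1.
Since 1 = 1, 162 lies in the subgroup.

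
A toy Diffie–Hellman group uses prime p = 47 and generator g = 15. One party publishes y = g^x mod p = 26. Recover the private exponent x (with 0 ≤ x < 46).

43

Baby-step giant-step with m = ceil(sqrt(46)) = 7.
Baby table (15^j mod 47 for j=0..6):
  0:1  1:15  2:37  3:38  4:6  5:43  6:34
Giant step factor: 15^(-7) ≡ 20 (mod 47).
Scan 26·20^i mod 47 for i = 0, 1, …:
  i=0: 26   i=1: 3   i=2: 13   i=3: 25
  i=4: 30   i=5: 36   i=6: 15
Match at i=6, j=1: x = 6·7 + 1 = 43.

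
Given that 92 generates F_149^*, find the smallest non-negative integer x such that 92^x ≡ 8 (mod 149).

87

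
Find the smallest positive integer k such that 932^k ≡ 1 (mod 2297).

The order of 932 must divide p − 1 = 2296 = 2^3 · 7 · 41.
Divisors: 1, 2, 4, 7, 8, 14, 28, 41, 56, 82, 164, 287, 328, 574, 1148, 2296.
Check each in increasing order: 932^1 ≡ 932;  932^2 ≡ 358;  932^4 ≡ 1829;  932^7 ≡ 1349;  932^8 ≡ 809;  932^14 ≡ 577;  932^28 ≡ 2161;  932^41 ≡ 1503;  932^56 ≡ 120;  932^82 ≡ 1058;  932^164 ≡ 725;  932^287 ≡ 365;  932^328 ≡ 1909;  932^574 ≡ 2296;  932^1148 ≡ 1.
Smallest exponent giving 1 is 1148.

1148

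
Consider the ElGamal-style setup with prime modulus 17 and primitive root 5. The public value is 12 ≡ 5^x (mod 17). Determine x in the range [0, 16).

9

Successive powers of 5 modulo 17:
  5^0=1  5^1=5  5^2=8  5^3=6  5^4=13  5^5=14
  5^6=2  5^7=10  5^8=16  5^9=12
So 5^9 ≡ 12 (mod 17), giving x = 9.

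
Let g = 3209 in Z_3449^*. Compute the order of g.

3448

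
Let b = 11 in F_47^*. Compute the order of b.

46

The order of 11 must divide p − 1 = 46 = 2 · 23.
Divisors: 1, 2, 23, 46.
Check each in increasing order: 11^1 ≡ 11;  11^2 ≡ 27;  11^23 ≡ 46;  11^46 ≡ 1.
Smallest exponent giving 1 is 46.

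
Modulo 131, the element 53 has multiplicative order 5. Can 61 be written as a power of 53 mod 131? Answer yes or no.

yes

⟨53⟩ has order 5; its elements mod 131 are {1, 53, 58, 61, 89}.
61 is in this set.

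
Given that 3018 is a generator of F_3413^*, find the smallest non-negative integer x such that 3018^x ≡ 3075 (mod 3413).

1589

Baby-step giant-step with m = ceil(sqrt(3412)) = 59.
Baby table (3018^j mod 3413 for j=0..58):
  0:1  1:3018  2:2440  3:2079  4:1328  5:1042  6:1383  7:3208
  8:2476  9:1511  10:430  11:800  12:1409  13:3177  14:1069  15:957
  16:828  17:588  18:3237  19:1260  20:598  21:2700  22:1769  23:910
  24:2328  25:1950  26:1088  27:278  28:2819  29:2546  30:1165  31:580
  32:2984  33:2218  34:1031  35:2315  36:259  37:85  38:555  39:2620
  40:2652  41:251  42:3245  43:1513  44:3053  45:2267  46:2154  47:2420
  48:3153  49:310  50:418  51:2127  52:2846  53:2120  54:2198  55:2105
  56:1297  57:3048  58:829
Giant step factor: 3018^(-59) ≡ 336 (mod 3413).
Scan 3075·336^i mod 3413 for i = 0, 1, …:
  i=0: 3075   i=1: 2474   i=2: 1905   i=3: 1849
  i=4: 98   i=5: 2211   i=6: 2275   i=7: 3301
  i=8: 3324   i=9: 813     …   i=25: 118
  i=26: 2105
Match at i=26, j=55: x = 26·59 + 55 = 1589.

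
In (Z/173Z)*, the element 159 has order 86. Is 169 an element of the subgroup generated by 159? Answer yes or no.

yes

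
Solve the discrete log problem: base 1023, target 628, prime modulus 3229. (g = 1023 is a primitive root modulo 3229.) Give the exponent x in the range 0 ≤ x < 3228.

2414

Baby-step giant-step with m = ceil(sqrt(3228)) = 57.
Baby table (1023^j mod 3229 for j=0..56):
  0:1  1:1023  2:333  3:1614  4:1103  5:1448  6:2422  7:1063
  8:2505  9:2018  10:1083  11:362  12:2220  13:1073  14:3048  15:2119
  16:1078  17:1705  18:555  19:2690  20:762  21:1337  22:1884  23:2848
  24:946  25:2287  26:1805  27:2756  28:471  29:712  30:1851  31:1379
  32:2873  33:689  34:925  35:178  36:1270  37:1152  38:3140  39:2594
  40:2653  41:1659  42:1932  43:288  44:785  45:2263  46:3085  47:1222
  48:483  49:72  50:2618  51:1373  52:3193  53:1920  54:928  55:18
  56:2269
Giant step factor: 1023^(-57) ≡ 2039 (mod 3229).
Scan 628·2039^i mod 3229 for i = 0, 1, …:
  i=0: 628   i=1: 1808   i=2: 2223   i=3: 2410
  i=4: 2681   i=5: 3091   i=6: 2770   i=7: 509
  i=8: 1342   i=9: 1375     …   i=41: 1622
  i=42: 762
Match at i=42, j=20: x = 42·57 + 20 = 2414.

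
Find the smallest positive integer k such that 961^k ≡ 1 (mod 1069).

The order of 961 must divide p − 1 = 1068 = 2^2 · 3 · 89.
Divisors: 1, 2, 3, 4, 6, 12, 89, 178, 267, 356, 534, 1068.
Check each in increasing order: 961^1 ≡ 961;  961^2 ≡ 974;  961^3 ≡ 639;  961^4 ≡ 473;  961^6 ≡ 1032;  961^12 ≡ 300;  961^89 ≡ 1068;  961^178 ≡ 1.
Smallest exponent giving 1 is 178.

178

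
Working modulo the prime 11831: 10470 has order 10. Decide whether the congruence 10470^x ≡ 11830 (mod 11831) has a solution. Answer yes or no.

yes

⟨10470⟩ has order 10; its elements mod 11831 are {1, 246, 1361, 3538, 5146, 6685, 8293, 10470, 11585, 11830}.
11830 is in this set.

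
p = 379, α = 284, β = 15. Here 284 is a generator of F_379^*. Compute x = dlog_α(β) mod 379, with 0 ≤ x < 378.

143

Baby-step giant-step with m = ceil(sqrt(378)) = 20.
Baby table (284^j mod 379 for j=0..19):
  0:1  1:284  2:308  3:302  4:114  5:161  6:244  7:318
  8:110  9:162  10:149  11:247  12:33  13:276  14:310  15:112
  16:351  17:7  18:93  19:261
Giant step factor: 284^(-20) ≡ 45 (mod 379).
Scan 15·45^i mod 379 for i = 0, 1, …:
  i=0: 15   i=1: 296   i=2: 55   i=3: 201
  i=4: 328   i=5: 358   i=6: 192   i=7: 302
Match at i=7, j=3: x = 7·20 + 3 = 143.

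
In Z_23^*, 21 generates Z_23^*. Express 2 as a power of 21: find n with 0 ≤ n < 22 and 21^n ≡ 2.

12

Successive powers of 21 modulo 23:
  21^0=1  21^1=21  21^2=4  21^3=15  21^4=16  21^5=14
  21^6=18  21^7=10  21^8=3  21^9=17  21^10=12  21^11=22
  21^12=2
So 21^12 ≡ 2 (mod 23), giving n = 12.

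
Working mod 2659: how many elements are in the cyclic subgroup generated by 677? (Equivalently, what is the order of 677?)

443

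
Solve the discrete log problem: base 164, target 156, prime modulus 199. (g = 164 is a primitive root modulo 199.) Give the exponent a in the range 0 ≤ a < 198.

187

Baby-step giant-step with m = ceil(sqrt(198)) = 15.
Baby table (164^j mod 199 for j=0..14):
  0:1  1:164  2:31  3:109  4:165  5:195  6:140  7:75
  8:161  9:136  10:16  11:37  12:98  13:152  14:53
Giant step factor: 164^(-15) ≡ 171 (mod 199).
Scan 156·171^i mod 199 for i = 0, 1, …:
  i=0: 156   i=1: 10   i=2: 118   i=3: 79
  i=4: 176   i=5: 47   i=6: 77   i=7: 33
  i=8: 71   i=9: 2   i=10: 143   i=11: 175
  i=12: 75
Match at i=12, j=7: a = 12·15 + 7 = 187.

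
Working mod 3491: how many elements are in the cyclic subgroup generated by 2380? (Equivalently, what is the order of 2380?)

The order of 2380 must divide p − 1 = 3490 = 2 · 5 · 349.
Divisors: 1, 2, 5, 10, 349, 698, 1745, 3490.
Check each in increasing order: 2380^1 ≡ 2380;  2380^2 ≡ 1998;  2380^5 ≡ 69;  2380^10 ≡ 1270;  2380^349 ≡ 3224;  2380^698 ≡ 1469;  2380^1745 ≡ 3490;  2380^3490 ≡ 1.
Smallest exponent giving 1 is 3490.

3490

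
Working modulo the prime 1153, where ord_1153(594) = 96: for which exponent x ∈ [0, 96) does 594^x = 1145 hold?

Baby-step giant-step with m = ceil(sqrt(96)) = 10.
Baby table (594^j mod 1153 for j=0..9):
  0:1  1:594  2:18  3:315  4:324  5:1058  6:67  7:596
  8:53  9:351
Giant step factor: 594^(-10) ≡ 956 (mod 1153).
Scan 1145·956^i mod 1153 for i = 0, 1, …:
  i=0: 1145   i=1: 423   i=2: 838   i=3: 946
  i=4: 424   i=5: 641   i=6: 553   i=7: 594
Match at i=7, j=1: x = 7·10 + 1 = 71.

71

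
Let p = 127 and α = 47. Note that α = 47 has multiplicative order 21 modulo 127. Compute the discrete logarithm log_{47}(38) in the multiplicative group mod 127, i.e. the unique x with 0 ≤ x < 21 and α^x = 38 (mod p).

11

Successive powers of 47 modulo 127:
  47^0=1  47^1=47  47^2=50  47^3=64  47^4=87  47^5=25
  47^6=32  47^7=107  47^8=76  47^9=16  47^10=117  47^11=38
So 47^11 ≡ 38 (mod 127), giving x = 11.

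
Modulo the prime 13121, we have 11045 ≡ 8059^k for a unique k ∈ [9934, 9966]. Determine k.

9966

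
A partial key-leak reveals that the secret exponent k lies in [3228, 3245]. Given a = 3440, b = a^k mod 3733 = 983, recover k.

3242

Compute 3440^3228 mod 3733 = 899, then multiply by 3440 repeatedly:
  3440^3228=899  3440^3229=1636  3440^3230=2209  3440^3231=2305  3440^3232=308
  3440^3233=3081  3440^3234=653  3440^3235=2787  3440^3236=936  3440^3237=1994
  3440^3238=1839  3440^3239=2458  3440^3240=275  3440^3241=1551  3440^3242=983
Found 983 at exponent 3242.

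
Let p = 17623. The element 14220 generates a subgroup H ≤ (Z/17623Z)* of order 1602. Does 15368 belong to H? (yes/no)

no

15368 ∈ ⟨14220⟩ iff 15368^1602 ≡ 1 (mod 17623), since |⟨14220⟩| = 1602.
15368^1602 mod 17623 = 3579.
Since 3579 ≠ 1, 15368 does not lie in the subgroup.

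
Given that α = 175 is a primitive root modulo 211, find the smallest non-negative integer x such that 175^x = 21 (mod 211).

Successive powers of 175 modulo 211:
  175^0=1  175^1=175  175^2=30  175^3=186  175^4=56  175^5=94
  175^6=203  175^7=77  175^8=182  175^9=200  175^10=185  175^11=92
  175^12=64  175^13=17  175^14=21
So 175^14 ≡ 21 (mod 211), giving x = 14.

14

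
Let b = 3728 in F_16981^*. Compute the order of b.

8490

The order of 3728 must divide p − 1 = 16980 = 2^2 · 3 · 5 · 283.
Divisors: 1, 2, 3, 4, 5, 6, 10, 12, 15, 20, 30, 60, 283, 566, 849, 1132, 1415, 1698, 2830, 3396, 4245, 5660, 8490, 16980.
Check each in increasing order: 3728^1 ≡ 3728;  3728^2 ≡ 7526;  3728^3 ≡ 4316;  3728^4 ≡ 9041;  3728^5 ≡ 14544;  3728^6 ≡ 16680;  3728^10 ≡ 12600;  3728^12 ≡ 5696;  3728^15 ≡ 12429;  3728^20 ≡ 4631;  3728^30 ≡ 3884;  3728^60 ≡ 6328;  3728^283 ≡ 9498;  3728^566 ≡ 8932;  3728^849 ≡ 16041;  3728^1132 ≡ 3886;  3728^1415 ≡ 9515;  3728^1698 ≡ 588;  3728^2830 ≡ 9514;  3728^3396 ≡ 6124;  3728^4245 ≡ 16980;  3728^5660 ≡ 7466;  3728^8490 ≡ 1.
Smallest exponent giving 1 is 8490.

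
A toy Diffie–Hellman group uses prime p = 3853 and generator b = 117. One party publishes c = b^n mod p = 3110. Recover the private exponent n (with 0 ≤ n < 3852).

Baby-step giant-step with m = ceil(sqrt(3852)) = 63.
Baby table (117^j mod 3853 for j=0..62):
  0:1  1:117  2:2130  3:2618  4:1919  5:1049  6:3290  7:3483
  8:2946  9:1765  10:2296  11:2775  12:1023  13:248  14:2045  15:379
  16:1960  17:1993  18:2001  19:2937  20:712  21:2391  22:2331  23:3017
  24:2366  25:3259  26:3709  27:2417  28:1520  29:602  30:1080  31:3064
  32:159  33:3191  34:3459  35:138  36:734  37:1112  38:2955  39:2818
  40:2201  41:3219  42:2882  43:1983  44:831  45:902  46:1503  47:2466
  48:3400  49:941  50:2213  51:770  52:1471  53:2575  54:741  55:1931
  56:2453  57:1879  58:222  59:2856  60:2794  61:3246  62:2188
Giant step factor: 117^(-63) ≡ 978 (mod 3853).
Scan 3110·978^i mod 3853 for i = 0, 1, …:
  i=0: 3110   i=1: 1563   i=2: 2826   i=3: 1227
  i=4: 1723   i=5: 1333   i=6: 1360   i=7: 795
  i=8: 3057   i=9: 3671     …   i=33: 984
  i=34: 2955
Match at i=34, j=38: n = 34·63 + 38 = 2180.

2180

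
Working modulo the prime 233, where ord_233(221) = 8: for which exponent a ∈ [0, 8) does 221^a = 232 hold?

4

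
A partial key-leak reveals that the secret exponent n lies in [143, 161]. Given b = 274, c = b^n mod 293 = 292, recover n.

146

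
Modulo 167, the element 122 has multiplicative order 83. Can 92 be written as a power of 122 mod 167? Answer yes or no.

no

92 ∈ ⟨122⟩ iff 92^83 ≡ 1 (mod 167), since |⟨122⟩| = 83.
92^83 mod 167 = 166.
Since 166 ≠ 1, 92 does not lie in the subgroup.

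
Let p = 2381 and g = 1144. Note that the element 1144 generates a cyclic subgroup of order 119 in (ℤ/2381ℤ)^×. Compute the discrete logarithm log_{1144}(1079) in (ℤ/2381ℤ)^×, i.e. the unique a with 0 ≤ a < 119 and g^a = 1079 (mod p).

26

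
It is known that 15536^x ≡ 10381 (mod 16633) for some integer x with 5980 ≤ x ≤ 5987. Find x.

Compute 15536^5980 mod 16633 = 2590, then multiply by 15536 repeatedly:
  15536^5980=2590  15536^5981=3013  15536^5982=4706  15536^5983=10381
Found 10381 at exponent 5983.

5983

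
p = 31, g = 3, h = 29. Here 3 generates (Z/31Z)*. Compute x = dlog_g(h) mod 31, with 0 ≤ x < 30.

9

Successive powers of 3 modulo 31:
  3^0=1  3^1=3  3^2=9  3^3=27  3^4=19  3^5=26
  3^6=16  3^7=17  3^8=20  3^9=29
So 3^9 ≡ 29 (mod 31), giving x = 9.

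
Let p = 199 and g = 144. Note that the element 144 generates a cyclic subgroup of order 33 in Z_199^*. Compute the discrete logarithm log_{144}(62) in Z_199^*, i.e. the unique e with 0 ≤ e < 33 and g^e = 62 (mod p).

Successive powers of 144 modulo 199:
  144^0=1  144^1=144  144^2=40  144^3=188  144^4=8  144^5=157
  144^6=121  144^7=111  144^8=64  144^9=62
So 144^9 ≡ 62 (mod 199), giving e = 9.

9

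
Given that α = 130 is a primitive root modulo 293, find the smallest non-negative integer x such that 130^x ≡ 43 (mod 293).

Successive powers of 130 modulo 293:
  130^0=1  130^1=130  130^2=199  130^3=86  130^4=46  130^5=120
  130^6=71  130^7=147  130^8=65  130^9=246  130^10=43
So 130^10 ≡ 43 (mod 293), giving x = 10.

10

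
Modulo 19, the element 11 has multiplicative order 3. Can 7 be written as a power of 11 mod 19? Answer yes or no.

7 ∈ ⟨11⟩ iff 7^3 ≡ 1 (mod 19), since |⟨11⟩| = 3.
7^3 mod 19 = 1.
Since 1 = 1, 7 lies in the subgroup.

yes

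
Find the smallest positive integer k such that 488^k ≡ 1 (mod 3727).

1242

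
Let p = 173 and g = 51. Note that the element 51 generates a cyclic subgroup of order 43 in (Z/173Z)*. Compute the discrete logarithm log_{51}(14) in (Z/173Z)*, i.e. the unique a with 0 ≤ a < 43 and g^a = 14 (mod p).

13

Successive powers of 51 modulo 173:
  51^0=1  51^1=51  51^2=6  51^3=133  51^4=36  51^5=106
  51^6=43  51^7=117  51^8=85  51^9=10  51^10=164  51^11=60
  51^12=119  51^13=14
So 51^13 ≡ 14 (mod 173), giving a = 13.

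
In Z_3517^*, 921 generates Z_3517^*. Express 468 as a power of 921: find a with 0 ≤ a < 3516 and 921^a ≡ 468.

203

Baby-step giant-step with m = ceil(sqrt(3516)) = 60.
Baby table (921^j mod 3517 for j=0..59):
  0:1  1:921  2:644  3:2268  4:3247  5:1037  6:1970  7:3115
  8:2560  9:1370  10:2684  11:3030  12:1649  13:2902  14:3339  15:1361
  16:1429  17:751  18:2339  19:1815  20:1040  21:1216  22:1530  23:2330
  24:560  25:2278  26:1906  27:443  28:31  29:415  30:2379  31:3485
  32:2181  33:494  34:1281  35:1606  36:1986  37:266  38:2313  39:2488
  40:1881  41:2037  42:1516  43:3504  44:2095  45:2179  46:2169  47:3510
  48:587  49:2526  50:1709  51:1890  52:3292  53:278  54:2814  55:3182
  56:961  57:2314  58:3409  59:2525
Giant step factor: 921^(-60) ≡ 1031 (mod 3517).
Scan 468·1031^i mod 3517 for i = 0, 1, …:
  i=0: 468   i=1: 679   i=2: 166   i=3: 2330
Match at i=3, j=23: a = 3·60 + 23 = 203.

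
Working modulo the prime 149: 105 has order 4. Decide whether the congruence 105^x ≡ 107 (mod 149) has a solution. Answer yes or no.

no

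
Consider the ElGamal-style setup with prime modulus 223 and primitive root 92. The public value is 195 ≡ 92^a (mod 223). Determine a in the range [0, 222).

Baby-step giant-step with m = ceil(sqrt(222)) = 15.
Baby table (92^j mod 223 for j=0..14):
  0:1  1:92  2:213  3:195  4:100  5:57  6:115  7:99
  8:188  9:125  10:127  11:88  12:68  13:12  14:212
Giant step factor: 92^(-15) ≡ 13 (mod 223).
Scan 195·13^i mod 223 for i = 0, 1, …:
  i=0: 195
Match at i=0, j=3: a = 0·15 + 3 = 3.

3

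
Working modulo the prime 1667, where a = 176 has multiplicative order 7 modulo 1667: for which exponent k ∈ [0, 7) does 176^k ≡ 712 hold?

Successive powers of 176 modulo 1667:
  176^0=1  176^1=176  176^2=970  176^3=686  176^4=712
So 176^4 ≡ 712 (mod 1667), giving k = 4.

4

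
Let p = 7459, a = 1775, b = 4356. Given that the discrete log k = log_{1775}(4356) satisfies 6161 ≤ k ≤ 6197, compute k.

6166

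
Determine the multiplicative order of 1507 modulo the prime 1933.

644

The order of 1507 must divide p − 1 = 1932 = 2^2 · 3 · 7 · 23.
Divisors: 1, 2, 3, 4, 6, 7, 12, 14, 21, 23, 28, 42, 46, 69, 84, 92, 138, 161, 276, 322, 483, 644, 966, 1932.
Check each in increasing order: 1507^1 ≡ 1507;  1507^2 ≡ 1707;  1507^3 ≡ 1559;  1507^4 ≡ 818;  1507^6 ≡ 700;  1507^7 ≡ 1415;  1507^12 ≡ 951;  1507^14 ≡ 1570;  1507^21 ≡ 533;  1507^23 ≡ 1321;  1507^28 ≡ 325;  1507^42 ≡ 1871;  1507^46 ≡ 1475;  1507^69 ≡ 11;  1507^84 ≡ 1911;  1507^92 ≡ 1000;  1507^138 ≡ 121;  1507^161 ≡ 1335;  1507^276 ≡ 1110;  1507^322 ≡ 1932;  1507^483 ≡ 598;  1507^644 ≡ 1.
Smallest exponent giving 1 is 644.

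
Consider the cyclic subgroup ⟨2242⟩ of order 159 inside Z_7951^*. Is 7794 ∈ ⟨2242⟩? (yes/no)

no

7794 ∈ ⟨2242⟩ iff 7794^159 ≡ 1 (mod 7951), since |⟨2242⟩| = 159.
7794^159 mod 7951 = 4427.
Since 4427 ≠ 1, 7794 does not lie in the subgroup.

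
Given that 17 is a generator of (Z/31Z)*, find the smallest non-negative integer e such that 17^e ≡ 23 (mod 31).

21

Successive powers of 17 modulo 31:
  17^0=1  17^1=17  17^2=10  17^3=15  17^4=7  17^5=26
  17^6=8  17^7=12  17^8=18  17^9=27  17^10=25  17^11=22
  17^12=2  17^13=3  17^14=20  17^15=30  17^16=14  17^17=21
  17^18=16  17^19=24  17^20=5  17^21=23
So 17^21 ≡ 23 (mod 31), giving e = 21.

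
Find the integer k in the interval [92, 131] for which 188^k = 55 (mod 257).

119

Compute 188^92 mod 257 = 117, then multiply by 188 repeatedly:
  188^92=117  188^93=151  188^94=118  188^95=82  188^96=253
  188^97=19  188^98=231  188^99=252  188^100=88  188^101=96
  188^102=58  188^103=110  188^104=120  188^105=201  188^106=9
  188^107=150  188^108=187  188^109=204  188^110=59  188^111=41
  188^112=255  188^113=138  188^114=244  188^115=126  188^116=44
  188^117=48  188^118=29  188^119=55
Found 55 at exponent 119.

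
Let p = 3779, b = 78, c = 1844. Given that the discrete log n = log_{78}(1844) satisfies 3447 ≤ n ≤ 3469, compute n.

3452

Compute 78^3447 mod 3779 = 1739, then multiply by 78 repeatedly:
  78^3447=1739  78^3448=3377  78^3449=2655  78^3450=3024  78^3451=1574
  78^3452=1844
Found 1844 at exponent 3452.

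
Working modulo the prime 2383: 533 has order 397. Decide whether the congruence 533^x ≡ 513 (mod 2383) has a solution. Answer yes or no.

no

513 ∈ ⟨533⟩ iff 513^397 ≡ 1 (mod 2383), since |⟨533⟩| = 397.
513^397 mod 2383 = 2382.
Since 2382 ≠ 1, 513 does not lie in the subgroup.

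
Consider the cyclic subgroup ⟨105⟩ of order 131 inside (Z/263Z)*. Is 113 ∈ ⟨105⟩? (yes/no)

no

113 ∈ ⟨105⟩ iff 113^131 ≡ 1 (mod 263), since |⟨105⟩| = 131.
113^131 mod 263 = 262.
Since 262 ≠ 1, 113 does not lie in the subgroup.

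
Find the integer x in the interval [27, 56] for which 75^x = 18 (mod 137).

Compute 75^27 mod 137 = 66, then multiply by 75 repeatedly:
  75^27=66  75^28=18
Found 18 at exponent 28.

28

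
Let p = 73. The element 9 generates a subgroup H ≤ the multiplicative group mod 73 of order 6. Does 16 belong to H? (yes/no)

⟨9⟩ has order 6; its elements mod 73 are {1, 8, 9, 64, 65, 72}.
16 is not in this set.

no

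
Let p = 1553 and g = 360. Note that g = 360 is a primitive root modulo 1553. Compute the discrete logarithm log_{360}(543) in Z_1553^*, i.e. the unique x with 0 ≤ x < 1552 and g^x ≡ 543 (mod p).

Baby-step giant-step with m = ceil(sqrt(1552)) = 40.
Baby table (360^j mod 1553 for j=0..39):
  0:1  1:360  2:701  3:774  4:653  5:577  6:1171  7:697
  8:887  9:955  10:587  11:112  12:1495  13:862  14:1273  15:145
  16:951  17:700  18:414  19:1505  20:1356  21:518  22:120  23:1269
  24:258  25:1253  26:710  27:908  28:750  29:1331  30:836  31:1231
  32:555  33:1016  34:805  35:942  36:566  37:317  38:751  39:138
Giant step factor: 360^(-40) ≡ 97 (mod 1553).
Scan 543·97^i mod 1553 for i = 0, 1, …:
  i=0: 543   i=1: 1422   i=2: 1270   i=3: 503
  i=4: 648   i=5: 736   i=6: 1507   i=7: 197
  i=8: 473   i=9: 844     …   i=25: 262
  i=26: 566
Match at i=26, j=36: x = 26·40 + 36 = 1076.

1076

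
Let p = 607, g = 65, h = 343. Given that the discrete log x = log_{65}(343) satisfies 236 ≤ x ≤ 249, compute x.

240

Compute 65^236 mod 607 = 126, then multiply by 65 repeatedly:
  65^236=126  65^237=299  65^238=11  65^239=108  65^240=343
Found 343 at exponent 240.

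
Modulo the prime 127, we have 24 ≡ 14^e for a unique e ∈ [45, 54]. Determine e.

49

Compute 14^45 mod 127 = 111, then multiply by 14 repeatedly:
  14^45=111  14^46=30  14^47=39  14^48=38  14^49=24
Found 24 at exponent 49.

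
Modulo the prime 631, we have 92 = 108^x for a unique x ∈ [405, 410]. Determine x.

408

Compute 108^405 mod 631 = 610, then multiply by 108 repeatedly:
  108^405=610  108^406=256  108^407=515  108^408=92
Found 92 at exponent 408.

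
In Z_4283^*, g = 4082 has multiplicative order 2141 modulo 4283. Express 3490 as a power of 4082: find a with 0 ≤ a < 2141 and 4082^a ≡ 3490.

68

Baby-step giant-step with m = ceil(sqrt(2141)) = 47.
Baby table (4082^j mod 4283 for j=0..46):
  0:1  1:4082  2:1854  3:4250  4:2350  5:3063  6:1089  7:3827
  8:1713  9:2610  10:2199  11:3433  12:3813  13:244  14:2352  15:2661
  16:514  17:3761  18:2130  19:170  20:94  21:2521  22:2956  23:1181
  24:2467  25:961  26:3857  27:4249  28:2551  29:1209  30:1122  31:1477
  32:2933  33:1521  34:2655  35:1720  36:1203  37:2328  38:3202  39:3131
  40:270  41:1409  42:3752  43:3939  44:616  45:391  46:2786
Giant step factor: 4082^(-47) ≡ 3097 (mod 4283).
Scan 3490·3097^i mod 4283 for i = 0, 1, …:
  i=0: 3490   i=1: 2521
Match at i=1, j=21: a = 1·47 + 21 = 68.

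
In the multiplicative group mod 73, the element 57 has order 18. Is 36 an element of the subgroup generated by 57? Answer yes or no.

yes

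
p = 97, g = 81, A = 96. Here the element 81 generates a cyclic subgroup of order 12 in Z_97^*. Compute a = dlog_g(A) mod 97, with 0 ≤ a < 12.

6

Successive powers of 81 modulo 97:
  81^0=1  81^1=81  81^2=62  81^3=75  81^4=61  81^5=91
  81^6=96
So 81^6 ≡ 96 (mod 97), giving a = 6.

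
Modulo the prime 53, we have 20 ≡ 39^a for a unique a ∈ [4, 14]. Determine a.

5

Compute 39^4 mod 53 = 44, then multiply by 39 repeatedly:
  39^4=44  39^5=20
Found 20 at exponent 5.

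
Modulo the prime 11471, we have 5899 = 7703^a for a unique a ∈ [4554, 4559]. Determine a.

Compute 7703^4554 mod 11471 = 7934, then multiply by 7703 repeatedly:
  7703^4554=7934  7703^4555=9585  7703^4556=5899
Found 5899 at exponent 4556.

4556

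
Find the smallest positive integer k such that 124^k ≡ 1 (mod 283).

The order of 124 must divide p − 1 = 282 = 2 · 3 · 47.
Divisors: 1, 2, 3, 6, 47, 94, 141, 282.
Check each in increasing order: 124^1 ≡ 124;  124^2 ≡ 94;  124^3 ≡ 53;  124^6 ≡ 262;  124^47 ≡ 239;  124^94 ≡ 238;  124^141 ≡ 282;  124^282 ≡ 1.
Smallest exponent giving 1 is 282.

282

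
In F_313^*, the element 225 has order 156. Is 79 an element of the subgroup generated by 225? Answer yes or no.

yes

79 ∈ ⟨225⟩ iff 79^156 ≡ 1 (mod 313), since |⟨225⟩| = 156.
79^156 mod 313 = 1.
Since 1 = 1, 79 lies in the subgroup.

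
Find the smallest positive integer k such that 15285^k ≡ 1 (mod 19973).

The order of 15285 must divide p − 1 = 19972 = 2^2 · 4993.
Divisors: 1, 2, 4, 4993, 9986, 19972.
Check each in increasing order: 15285^1 ≡ 15285;  15285^2 ≡ 7044;  15285^4 ≡ 5004;  15285^4993 ≡ 1.
Smallest exponent giving 1 is 4993.

4993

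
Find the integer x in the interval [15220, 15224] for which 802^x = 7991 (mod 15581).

15223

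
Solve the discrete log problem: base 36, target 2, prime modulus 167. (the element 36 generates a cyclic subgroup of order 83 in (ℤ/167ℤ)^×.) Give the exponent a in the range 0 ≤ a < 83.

Baby-step giant-step with m = ceil(sqrt(83)) = 10.
Baby table (36^j mod 167 for j=0..9):
  0:1  1:36  2:127  3:63  4:97  5:152  6:128  7:99
  8:57  9:48
Giant step factor: 36^(-10) ≡ 72 (mod 167).
Scan 2·72^i mod 167 for i = 0, 1, …:
  i=0: 2   i=1: 144   i=2: 14   i=3: 6
  i=4: 98   i=5: 42   i=6: 18   i=7: 127
Match at i=7, j=2: a = 7·10 + 2 = 72.

72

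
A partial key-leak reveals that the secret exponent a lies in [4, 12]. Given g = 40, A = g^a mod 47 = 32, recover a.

Compute 40^4 mod 47 = 4, then multiply by 40 repeatedly:
  40^4=4  40^5=19  40^6=8  40^7=38  40^8=16
  40^9=29  40^10=32
Found 32 at exponent 10.

10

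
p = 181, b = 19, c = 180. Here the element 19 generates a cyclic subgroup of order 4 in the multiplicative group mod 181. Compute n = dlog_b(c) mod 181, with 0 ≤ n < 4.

2

Successive powers of 19 modulo 181:
  19^0=1  19^1=19  19^2=180
So 19^2 ≡ 180 (mod 181), giving n = 2.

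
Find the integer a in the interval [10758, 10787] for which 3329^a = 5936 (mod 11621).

10765

Compute 3329^10758 mod 11621 = 7889, then multiply by 3329 repeatedly:
  3329^10758=7889  3329^10759=10642  3329^10760=6410  3329^10761=2734  3329^10762=2243
  3329^10763=6265  3329^10764=8111  3329^10765=5936
Found 5936 at exponent 10765.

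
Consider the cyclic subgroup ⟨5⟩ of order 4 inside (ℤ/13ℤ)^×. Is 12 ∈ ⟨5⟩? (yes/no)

⟨5⟩ has order 4; its elements mod 13 are {1, 5, 8, 12}.
12 is in this set.

yes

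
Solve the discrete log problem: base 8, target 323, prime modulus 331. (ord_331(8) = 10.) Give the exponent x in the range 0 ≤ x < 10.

6

Successive powers of 8 modulo 331:
  8^0=1  8^1=8  8^2=64  8^3=181  8^4=124  8^5=330
  8^6=323
So 8^6 ≡ 323 (mod 331), giving x = 6.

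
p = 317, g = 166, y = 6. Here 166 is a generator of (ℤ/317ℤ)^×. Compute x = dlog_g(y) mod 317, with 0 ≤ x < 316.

182

Baby-step giant-step with m = ceil(sqrt(316)) = 18.
Baby table (166^j mod 317 for j=0..17):
  0:1  1:166  2:294  3:303  4:212  5:5  6:196  7:202
  8:247  9:109  10:25  11:29  12:59  13:284  14:228  15:125
  16:145  17:295
Giant step factor: 166^(-18) ≡ 73 (mod 317).
Scan 6·73^i mod 317 for i = 0, 1, …:
  i=0: 6   i=1: 121   i=2: 274   i=3: 31
  i=4: 44   i=5: 42   i=6: 213   i=7: 16
  i=8: 217   i=9: 308   i=10: 294
Match at i=10, j=2: x = 10·18 + 2 = 182.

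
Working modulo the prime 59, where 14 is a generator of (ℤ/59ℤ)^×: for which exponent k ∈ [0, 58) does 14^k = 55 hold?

Baby-step giant-step with m = ceil(sqrt(58)) = 8.
Baby table (14^j mod 59 for j=0..7):
  0:1  1:14  2:19  3:30  4:7  5:39  6:15  7:33
Giant step factor: 14^(-8) ≡ 53 (mod 59).
Scan 55·53^i mod 59 for i = 0, 1, …:
  i=0: 55   i=1: 24   i=2: 33
Match at i=2, j=7: k = 2·8 + 7 = 23.

23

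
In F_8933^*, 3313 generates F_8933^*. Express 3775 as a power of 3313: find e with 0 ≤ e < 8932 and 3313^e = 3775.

Baby-step giant-step with m = ceil(sqrt(8932)) = 95.
Baby table (3313^j mod 8933 for j=0..94):
  0:1  1:3313  2:6245  3:857  4:7480  5:1098  6:1943  7:5399
  8:3021  9:3613  10:8582  11:7360  12:5523  13:2915  14:822  15:7654
  16:5848  17:7680  18:2656  19:323  20:7072  21:7210  22:8821  23:4130
  24:6267  25:2279  26:1942  27:2086  28:5709  29:2756  30:1102  31:6262
  32:3580  33:6449  34:6734  35:4041  36:6199  37:320  38:6066  39:6341
  40:6250  41:8489  42:2973  43:5383  44:3611  45:1956  46:3803  47:3809
  48:5821  49:7559  50:3768  51:3983  52:1638  53:4363  54:1025  55:1285
  56:5097  57:2991  58:2486  59:8825  60:8449  61:4448  62:5707  63:5063
  64:6478  65:4548  66:6486  67:4253  68:2848  69:2176  70:157  71:2027
  72:6768  73:554  74:4137  75:2659  76:1329  77:7941  78:848  79:4462
  80:7424  81:3163  82:610  83:2072  84:3992  85:4656  86:6970  87:8738
  88:6074  89:6046  90:2612  91:6412  92:282  93:5234  94:1289
Giant step factor: 3313^(-95) ≡ 1794 (mod 8933).
Scan 3775·1794^i mod 8933 for i = 0, 1, …:
  i=0: 3775   i=1: 1136   i=2: 1260   i=3: 391
  i=4: 4680   i=5: 7833   i=6: 793   i=7: 2295
  i=8: 8050   i=9: 5972     …   i=50: 8835
  i=51: 2848
Match at i=51, j=68: e = 51·95 + 68 = 4913.

4913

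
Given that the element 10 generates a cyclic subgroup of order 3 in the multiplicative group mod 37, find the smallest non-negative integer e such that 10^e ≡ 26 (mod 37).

Successive powers of 10 modulo 37:
  10^0=1  10^1=10  10^2=26
So 10^2 ≡ 26 (mod 37), giving e = 2.

2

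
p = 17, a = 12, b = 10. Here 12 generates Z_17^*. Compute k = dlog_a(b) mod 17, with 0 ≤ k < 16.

Successive powers of 12 modulo 17:
  12^0=1  12^1=12  12^2=8  12^3=11  12^4=13  12^5=3
  12^6=2  12^7=7  12^8=16  12^9=5  12^10=9  12^11=6
  12^12=4  12^13=14  12^14=15  12^15=10
So 12^15 ≡ 10 (mod 17), giving k = 15.

15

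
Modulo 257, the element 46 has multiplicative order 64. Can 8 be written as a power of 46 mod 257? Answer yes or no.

yes

8 ∈ ⟨46⟩ iff 8^64 ≡ 1 (mod 257), since |⟨46⟩| = 64.
8^64 mod 257 = 1.
Since 1 = 1, 8 lies in the subgroup.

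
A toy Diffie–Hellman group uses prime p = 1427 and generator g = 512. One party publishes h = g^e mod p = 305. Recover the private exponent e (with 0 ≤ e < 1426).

Baby-step giant-step with m = ceil(sqrt(1426)) = 38.
Baby table (512^j mod 1427 for j=0..37):
  0:1  1:512  2:1003  3:1243  4:1401  5:958  6:1035  7:503
  8:676  9:778  10:203  11:1192  12:975  13:1177  14:430  15:402
  16:336  17:792  18:236  19:964  20:1253  21:813  22:999  23:622
  24:243  25:267  26:1139  27:952  28:817  29:193  30:353  31:934
  32:163  33:690  34:811  35:1402  36:43  37:611
Giant step factor: 512^(-38) ≡ 756 (mod 1427).
Scan 305·756^i mod 1427 for i = 0, 1, …:
  i=0: 305   i=1: 833   i=2: 441   i=3: 905
  i=4: 647   i=5: 1098   i=6: 1001   i=7: 446
  i=8: 404   i=9: 46   i=10: 528   i=11: 1035
Match at i=11, j=6: e = 11·38 + 6 = 424.

424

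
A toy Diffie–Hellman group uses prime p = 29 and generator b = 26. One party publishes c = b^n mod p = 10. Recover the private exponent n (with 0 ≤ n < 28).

Successive powers of 26 modulo 29:
  26^0=1  26^1=26  26^2=9  26^3=2  26^4=23  26^5=18
  26^6=4  26^7=17  26^8=7  26^9=8  26^10=5  26^11=14
  26^12=16  26^13=10
So 26^13 ≡ 10 (mod 29), giving n = 13.

13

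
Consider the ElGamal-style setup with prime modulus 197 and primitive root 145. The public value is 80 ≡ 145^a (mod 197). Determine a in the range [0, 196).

145

Baby-step giant-step with m = ceil(sqrt(196)) = 14.
Baby table (145^j mod 197 for j=0..13):
  0:1  1:145  2:143  3:50  4:158  5:58  6:136  7:20
  8:142  9:102  10:15  11:8  12:175  13:159
Giant step factor: 145^(-14) ≡ 33 (mod 197).
Scan 80·33^i mod 197 for i = 0, 1, …:
  i=0: 80   i=1: 79   i=2: 46   i=3: 139
  i=4: 56   i=5: 75   i=6: 111   i=7: 117
  i=8: 118   i=9: 151   i=10: 58
Match at i=10, j=5: a = 10·14 + 5 = 145.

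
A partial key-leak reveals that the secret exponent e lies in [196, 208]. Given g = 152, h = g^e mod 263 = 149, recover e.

196

Compute 152^196 mod 263 = 149, then multiply by 152 repeatedly:
  152^196=149
Found 149 at exponent 196.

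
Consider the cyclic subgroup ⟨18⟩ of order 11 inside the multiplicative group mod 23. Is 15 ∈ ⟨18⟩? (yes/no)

no

⟨18⟩ has order 11; its elements mod 23 are {1, 2, 3, 4, 6, 8, 9, 12, 13, 16, 18}.
15 is not in this set.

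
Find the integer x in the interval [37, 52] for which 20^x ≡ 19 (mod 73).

46

Compute 20^37 mod 73 = 53, then multiply by 20 repeatedly:
  20^37=53  20^38=38  20^39=30  20^40=16  20^41=28
  20^42=49  20^43=31  20^44=36  20^45=63  20^46=19
Found 19 at exponent 46.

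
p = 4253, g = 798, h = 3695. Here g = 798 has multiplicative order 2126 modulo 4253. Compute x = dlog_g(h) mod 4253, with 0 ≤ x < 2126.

1282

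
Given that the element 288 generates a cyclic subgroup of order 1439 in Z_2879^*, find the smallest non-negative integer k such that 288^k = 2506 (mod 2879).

Baby-step giant-step with m = ceil(sqrt(1439)) = 38.
Baby table (288^j mod 2879 for j=0..37):
  0:1  1:288  2:2332  3:809  4:2672  5:843  6:948  7:2398
  8:2543  9:1118  10:2415  11:1681  12:456  13:1773  14:1041  15:392
  16:615  17:1501  18:438  19:2347  20:2250  21:225  22:1462  23:722
  24:648  25:2368  26:2540  27:254  28:1177  29:2133  30:1077  31:2123
  32:1076  33:1835  34:1623  35:1026  36:1830  37:183
Giant step factor: 288^(-38) ≡ 2706 (mod 2879).
Scan 2506·2706^i mod 2879 for i = 0, 1, …:
  i=0: 2506   i=1: 1191   i=2: 1245   i=3: 540
  i=4: 1587   i=5: 1833   i=6: 2460   i=7: 512
  i=8: 673   i=9: 1610     …   i=26: 623
  i=27: 1623
Match at i=27, j=34: k = 27·38 + 34 = 1060.

1060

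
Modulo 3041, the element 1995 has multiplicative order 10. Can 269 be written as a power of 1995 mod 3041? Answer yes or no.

⟨1995⟩ has order 10; its elements mod 3041 are {1, 644, 1046, 1160, 1478, 1563, 1881, 1995, 2397, 3040}.
269 is not in this set.

no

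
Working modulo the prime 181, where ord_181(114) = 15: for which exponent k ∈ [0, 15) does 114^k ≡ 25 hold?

Successive powers of 114 modulo 181:
  114^0=1  114^1=114  114^2=145  114^3=59  114^4=29  114^5=48
  114^6=42  114^7=82  114^8=117  114^9=125  114^10=132  114^11=25
So 114^11 ≡ 25 (mod 181), giving k = 11.

11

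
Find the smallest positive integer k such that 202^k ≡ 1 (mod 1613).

806

The order of 202 must divide p − 1 = 1612 = 2^2 · 13 · 31.
Divisors: 1, 2, 4, 13, 26, 31, 52, 62, 124, 403, 806, 1612.
Check each in increasing order: 202^1 ≡ 202;  202^2 ≡ 479;  202^4 ≡ 395;  202^13 ≡ 744;  202^26 ≡ 277;  202^31 ≡ 504;  202^52 ≡ 918;  202^62 ≡ 775;  202^124 ≡ 589;  202^403 ≡ 1612;  202^806 ≡ 1.
Smallest exponent giving 1 is 806.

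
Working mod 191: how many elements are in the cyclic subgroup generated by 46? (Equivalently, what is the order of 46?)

The order of 46 must divide p − 1 = 190 = 2 · 5 · 19.
Divisors: 1, 2, 5, 10, 19, 38, 95, 190.
Check each in increasing order: 46^1 ≡ 46;  46^2 ≡ 15;  46^5 ≡ 36;  46^10 ≡ 150;  46^19 ≡ 49;  46^38 ≡ 109;  46^95 ≡ 1.
Smallest exponent giving 1 is 95.

95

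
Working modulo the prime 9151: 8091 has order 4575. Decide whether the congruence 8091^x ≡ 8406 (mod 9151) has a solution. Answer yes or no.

8406 ∈ ⟨8091⟩ iff 8406^4575 ≡ 1 (mod 9151), since |⟨8091⟩| = 4575.
8406^4575 mod 9151 = 1.
Since 1 = 1, 8406 lies in the subgroup.

yes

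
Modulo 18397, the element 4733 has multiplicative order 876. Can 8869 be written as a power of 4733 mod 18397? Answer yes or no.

8869 ∈ ⟨4733⟩ iff 8869^876 ≡ 1 (mod 18397), since |⟨4733⟩| = 876.
8869^876 mod 18397 = 7247.
Since 7247 ≠ 1, 8869 does not lie in the subgroup.

no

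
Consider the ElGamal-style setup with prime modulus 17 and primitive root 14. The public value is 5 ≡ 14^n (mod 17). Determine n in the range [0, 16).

Successive powers of 14 modulo 17:
  14^0=1  14^1=14  14^2=9  14^3=7  14^4=13  14^5=12
  14^6=15  14^7=6  14^8=16  14^9=3  14^10=8  14^11=10
  14^12=4  14^13=5
So 14^13 ≡ 5 (mod 17), giving n = 13.

13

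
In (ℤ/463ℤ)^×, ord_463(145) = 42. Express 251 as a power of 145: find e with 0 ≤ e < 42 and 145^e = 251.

40

Baby-step giant-step with m = ceil(sqrt(42)) = 7.
Baby table (145^j mod 463 for j=0..6):
  0:1  1:145  2:190  3:233  4:449  5:285  6:118
Giant step factor: 145^(-7) ≡ 22 (mod 463).
Scan 251·22^i mod 463 for i = 0, 1, …:
  i=0: 251   i=1: 429   i=2: 178   i=3: 212
  i=4: 34   i=5: 285
Match at i=5, j=5: e = 5·7 + 5 = 40.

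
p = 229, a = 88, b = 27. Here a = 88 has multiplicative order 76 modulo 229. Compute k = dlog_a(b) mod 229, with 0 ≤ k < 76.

20

Successive powers of 88 modulo 229:
  88^0=1  88^1=88  88^2=187  88^3=197  88^4=161  88^5=199
  88^6=108  88^7=115  88^8=44  88^9=208  88^10=213  88^11=195
  88^12=214  88^13=54  88^14=172  88^15=22  88^16=104  88^17=221
  88^18=212  88^19=107  88^20=27
So 88^20 ≡ 27 (mod 229), giving k = 20.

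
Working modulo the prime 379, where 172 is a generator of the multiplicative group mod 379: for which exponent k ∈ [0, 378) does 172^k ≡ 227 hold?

316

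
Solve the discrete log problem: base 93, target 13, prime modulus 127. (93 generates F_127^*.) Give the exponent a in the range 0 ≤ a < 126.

2

Baby-step giant-step with m = ceil(sqrt(126)) = 12.
Baby table (93^j mod 127 for j=0..11):
  0:1  1:93  2:13  3:66  4:42  5:96  6:38  7:105
  8:113  9:95  10:72  11:92
Giant step factor: 93^(-12) ≡ 100 (mod 127).
Scan 13·100^i mod 127 for i = 0, 1, …:
  i=0: 13
Match at i=0, j=2: a = 0·12 + 2 = 2.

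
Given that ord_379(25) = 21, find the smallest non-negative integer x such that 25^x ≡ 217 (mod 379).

17

Successive powers of 25 modulo 379:
  25^0=1  25^1=25  25^2=246  25^3=86  25^4=255  25^5=311
  25^6=195  25^7=327  25^8=216  25^9=94  25^10=76  25^11=5
  25^12=125  25^13=93  25^14=51  25^15=138  25^16=39  25^17=217
So 25^17 ≡ 217 (mod 379), giving x = 17.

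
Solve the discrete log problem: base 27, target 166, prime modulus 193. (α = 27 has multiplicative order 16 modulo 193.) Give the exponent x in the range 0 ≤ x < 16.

9

Successive powers of 27 modulo 193:
  27^0=1  27^1=27  27^2=150  27^3=190  27^4=112  27^5=129
  27^6=9  27^7=50  27^8=192  27^9=166
So 27^9 ≡ 166 (mod 193), giving x = 9.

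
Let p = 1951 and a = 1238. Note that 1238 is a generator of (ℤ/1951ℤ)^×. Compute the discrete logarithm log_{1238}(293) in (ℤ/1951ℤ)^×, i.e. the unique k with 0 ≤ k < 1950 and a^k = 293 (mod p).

1478

Baby-step giant-step with m = ceil(sqrt(1950)) = 45.
Baby table (1238^j mod 1951 for j=0..44):
  0:1  1:1238  2:1109  3:1389  4:751  5:1062  6:1733  7:1305
  8:162  9:1554  10:166  11:653  12:700  13:356  14:1753  15:702
  16:881  17:69  18:1529  19:432  20:242  21:1093  22:1091  23:566
  24:299  25:1423  26:1872  27:1699  28:184  29:1476  30:1152  31:1946
  32:1614  33:308  34:859  35:147  36:543  37:1090  38:1279  39:1141
  40:34  41:1121  42:637  43:402  44:171
Giant step factor: 1238^(-45) ≡ 471 (mod 1951).
Scan 293·471^i mod 1951 for i = 0, 1, …:
  i=0: 293   i=1: 1433   i=2: 1848   i=3: 262
  i=4: 489   i=5: 101   i=6: 747   i=7: 657
  i=8: 1189   i=9: 82     …   i=31: 11
  i=32: 1279
Match at i=32, j=38: k = 32·45 + 38 = 1478.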